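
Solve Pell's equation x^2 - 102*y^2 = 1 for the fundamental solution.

First expand sqrt(102) as a continued fraction. With x_i = (sqrt(102) + m_i)/d_i and (m_0, d_0) = (0, 1): a_0 = floor(sqrt(102)) = 10, since 10^2 = 100 <= 102 < 121 = 11^2.
Iterate m_{i+1} = d_i*a_i - m_i, d_{i+1} = (102 - m_{i+1}^2)/d_i, a_{i+1} = floor((a_0 + m_{i+1})/d_{i+1}):
  m_1 = 1*10 - 0 = 10, d_1 = (102 - 10^2)/1 = 2/1 = 2, a_1 = floor((10 + 10)/2) = 10.
  m_2 = 2*10 - 10 = 10, d_2 = (102 - 10^2)/2 = 2/2 = 1, a_2 = floor((10 + 10)/1) = 20.
  m_3 = 1*20 - 10 = 10, d_3 = (102 - 10^2)/1 = 2/1 = 2: (m_3, d_3) = (m_1, d_1) = (10, 2), so from here the quotients repeat a_1, a_2; the period length is 2.
So sqrt(102) = [10; (10, 20)] with period length k = 2.
k is even, so the fundamental solution of x^2 - 102y^2 = 1 is (p_{k-1}, q_{k-1}) = (p_1, q_1); compute convergents through index 1.
Convergents (p_i = a_i*p_{i-1} + p_{i-2}, q_i = a_i*q_{i-1} + q_{i-2} with p_{-2}=0, p_{-1}=1, q_{-2}=1, q_{-1}=0):
  i=0: a_0=10, p_0 = 10*1 + 0 = 10, q_0 = 10*0 + 1 = 1.
  i=1: a_1=10, p_1 = 10*10 + 1 = 101, q_1 = 10*1 + 0 = 10.
Check: 101^2 - 102*10^2 = 10201 - 10200 = 1, so (x, y) = (101, 10) solves the equation, and by the theorem it is the least positive solution.

(x, y) = (101, 10)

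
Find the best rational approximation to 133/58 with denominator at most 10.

23/10

Expand x = 133/58 as a continued fraction with the Euclidean algorithm:
  133 = 2*58 + 17, so a_0 = 2.
  58 = 3*17 + 7, so a_1 = 3.
  17 = 2*7 + 3, so a_2 = 2.
  7 = 2*3 + 1, so a_3 = 2.
  3 = 3*1 + 0, so a_4 = 3.
so x = [2; 3, 2, 2, 3].
Convergents (p_i = a_i*p_{i-1} + p_{i-2}, q_i = a_i*q_{i-1} + q_{i-2} with p_{-2}=0, p_{-1}=1, q_{-2}=1, q_{-1}=0), until the denominator exceeds 10:
  i=0: a_0=2, p_0 = 2*1 + 0 = 2, q_0 = 2*0 + 1 = 1.
  i=1: a_1=3, p_1 = 3*2 + 1 = 7, q_1 = 3*1 + 0 = 3.
  i=2: a_2=2, p_2 = 2*7 + 2 = 16, q_2 = 2*3 + 1 = 7.
  i=3: a_3=2, p_3 = 2*16 + 7 = 39, q_3 = 2*7 + 3 = 17.
q_3 = 17 > 10, so the last convergent with denominator <= 10 is p_2/q_2 = 16/7.
The closest fraction with denominator <= 10 is either p_2/q_2 or the intermediate fraction (k*p_2 + p_1)/(k*q_2 + q_1) with the largest k >= 1 whose denominator stays <= 10; these approach x as k grows, and every other convergent or intermediate fraction in range is farther away.
Largest k: floor((10 - q_1)/q_2) = floor((10 - 3)/7) = 1.
That gives (1*16 + 7)/(1*7 + 3) = 23/10.
Compare the errors: |x - 16/7| = |133*7 - 16*58|/(58*7) = 3/406, and |x - 23/10| = |133*10 - 23*58|/(58*10) = 4/580.
Cross-multiplying, 4*406 = 1624 < 1740 = 3*580, so 4/580 is smaller: the intermediate fraction 23/10 is closer to x than 16/7.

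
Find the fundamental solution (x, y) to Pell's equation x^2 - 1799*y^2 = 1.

(x, y) = (3024120, 71299)

First expand sqrt(1799) as a continued fraction. With x_i = (sqrt(1799) + m_i)/d_i and (m_0, d_0) = (0, 1): a_0 = floor(sqrt(1799)) = 42, since 42^2 = 1764 <= 1799 < 1849 = 43^2.
Iterate m_{i+1} = d_i*a_i - m_i, d_{i+1} = (1799 - m_{i+1}^2)/d_i, a_{i+1} = floor((a_0 + m_{i+1})/d_{i+1}):
  m_1 = 1*42 - 0 = 42, d_1 = (1799 - 42^2)/1 = 35/1 = 35, a_1 = floor((42 + 42)/35) = 2.
  m_2 = 35*2 - 42 = 28, d_2 = (1799 - 28^2)/35 = 1015/35 = 29, a_2 = floor((42 + 28)/29) = 2.
  m_3 = 29*2 - 28 = 30, d_3 = (1799 - 30^2)/29 = 899/29 = 31, a_3 = floor((42 + 30)/31) = 2.
  m_4 = 31*2 - 30 = 32, d_4 = (1799 - 32^2)/31 = 775/31 = 25, a_4 = floor((42 + 32)/25) = 2.
  m_5 = 25*2 - 32 = 18, d_5 = (1799 - 18^2)/25 = 1475/25 = 59, a_5 = floor((42 + 18)/59) = 1.
  m_6 = 59*1 - 18 = 41, d_6 = (1799 - 41^2)/59 = 118/59 = 2, a_6 = floor((42 + 41)/2) = 41.
  m_7 = 2*41 - 41 = 41, d_7 = (1799 - 41^2)/2 = 118/2 = 59, a_7 = floor((42 + 41)/59) = 1.
  m_8 = 59*1 - 41 = 18, d_8 = (1799 - 18^2)/59 = 1475/59 = 25, a_8 = floor((42 + 18)/25) = 2.
  m_9 = 25*2 - 18 = 32, d_9 = (1799 - 32^2)/25 = 775/25 = 31, a_9 = floor((42 + 32)/31) = 2.
  m_10 = 31*2 - 32 = 30, d_10 = (1799 - 30^2)/31 = 899/31 = 29, a_10 = floor((42 + 30)/29) = 2.
  m_11 = 29*2 - 30 = 28, d_11 = (1799 - 28^2)/29 = 1015/29 = 35, a_11 = floor((42 + 28)/35) = 2.
  m_12 = 35*2 - 28 = 42, d_12 = (1799 - 42^2)/35 = 35/35 = 1, a_12 = floor((42 + 42)/1) = 84.
  m_13 = 1*84 - 42 = 42, d_13 = (1799 - 42^2)/1 = 35/1 = 35: (m_13, d_13) = (m_1, d_1) = (42, 35), so from here the quotients repeat a_1, ..., a_12; the period length is 12.
So sqrt(1799) = [42; (2, 2, 2, 2, 1, 41, 1, 2, 2, 2, 2, 84)] with period length k = 12.
k is even, so the fundamental solution of x^2 - 1799y^2 = 1 is (p_{k-1}, q_{k-1}) = (p_11, q_11); compute convergents through index 11.
Convergents (p_i = a_i*p_{i-1} + p_{i-2}, q_i = a_i*q_{i-1} + q_{i-2} with p_{-2}=0, p_{-1}=1, q_{-2}=1, q_{-1}=0):
  i=0: a_0=42, p_0 = 42*1 + 0 = 42, q_0 = 42*0 + 1 = 1.
  i=1: a_1=2, p_1 = 2*42 + 1 = 85, q_1 = 2*1 + 0 = 2.
  i=2: a_2=2, p_2 = 2*85 + 42 = 212, q_2 = 2*2 + 1 = 5.
  i=3: a_3=2, p_3 = 2*212 + 85 = 509, q_3 = 2*5 + 2 = 12.
  i=4: a_4=2, p_4 = 2*509 + 212 = 1230, q_4 = 2*12 + 5 = 29.
  i=5: a_5=1, p_5 = 1*1230 + 509 = 1739, q_5 = 1*29 + 12 = 41.
  i=6: a_6=41, p_6 = 41*1739 + 1230 = 72529, q_6 = 41*41 + 29 = 1710.
  i=7: a_7=1, p_7 = 1*72529 + 1739 = 74268, q_7 = 1*1710 + 41 = 1751.
  i=8: a_8=2, p_8 = 2*74268 + 72529 = 221065, q_8 = 2*1751 + 1710 = 5212.
  i=9: a_9=2, p_9 = 2*221065 + 74268 = 516398, q_9 = 2*5212 + 1751 = 12175.
  i=10: a_10=2, p_10 = 2*516398 + 221065 = 1253861, q_10 = 2*12175 + 5212 = 29562.
  i=11: a_11=2, p_11 = 2*1253861 + 516398 = 3024120, q_11 = 2*29562 + 12175 = 71299.
Check: 3024120^2 - 1799*71299^2 = 9145301774400 - 9145301774399 = 1, so (x, y) = (3024120, 71299) solves the equation, and by the theorem it is the least positive solution.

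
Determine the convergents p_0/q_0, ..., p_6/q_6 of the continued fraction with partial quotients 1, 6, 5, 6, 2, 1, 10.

1/1, 7/6, 36/31, 223/192, 482/415, 705/607, 7532/6485

Using the convergent recurrence p_i = a_i*p_{i-1} + p_{i-2}, q_i = a_i*q_{i-1} + q_{i-2} with p_{-2}=0, p_{-1}=1, q_{-2}=1, q_{-1}=0:
  i=0: a_0=1, p_0 = 1*1 + 0 = 1, q_0 = 1*0 + 1 = 1.
  i=1: a_1=6, p_1 = 6*1 + 1 = 7, q_1 = 6*1 + 0 = 6.
  i=2: a_2=5, p_2 = 5*7 + 1 = 36, q_2 = 5*6 + 1 = 31.
  i=3: a_3=6, p_3 = 6*36 + 7 = 223, q_3 = 6*31 + 6 = 192.
  i=4: a_4=2, p_4 = 2*223 + 36 = 482, q_4 = 2*192 + 31 = 415.
  i=5: a_5=1, p_5 = 1*482 + 223 = 705, q_5 = 1*415 + 192 = 607.
  i=6: a_6=10, p_6 = 10*705 + 482 = 7532, q_6 = 10*607 + 415 = 6485.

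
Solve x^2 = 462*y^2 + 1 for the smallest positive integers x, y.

(x, y) = (43, 2)

First expand sqrt(462) as a continued fraction. With x_i = (sqrt(462) + m_i)/d_i and (m_0, d_0) = (0, 1): a_0 = floor(sqrt(462)) = 21, since 21^2 = 441 <= 462 < 484 = 22^2.
Iterate m_{i+1} = d_i*a_i - m_i, d_{i+1} = (462 - m_{i+1}^2)/d_i, a_{i+1} = floor((a_0 + m_{i+1})/d_{i+1}):
  m_1 = 1*21 - 0 = 21, d_1 = (462 - 21^2)/1 = 21/1 = 21, a_1 = floor((21 + 21)/21) = 2.
  m_2 = 21*2 - 21 = 21, d_2 = (462 - 21^2)/21 = 21/21 = 1, a_2 = floor((21 + 21)/1) = 42.
  m_3 = 1*42 - 21 = 21, d_3 = (462 - 21^2)/1 = 21/1 = 21: (m_3, d_3) = (m_1, d_1) = (21, 21), so from here the quotients repeat a_1, a_2; the period length is 2.
So sqrt(462) = [21; (2, 42)] with period length k = 2.
k is even, so the fundamental solution of x^2 - 462y^2 = 1 is (p_{k-1}, q_{k-1}) = (p_1, q_1); compute convergents through index 1.
Convergents (p_i = a_i*p_{i-1} + p_{i-2}, q_i = a_i*q_{i-1} + q_{i-2} with p_{-2}=0, p_{-1}=1, q_{-2}=1, q_{-1}=0):
  i=0: a_0=21, p_0 = 21*1 + 0 = 21, q_0 = 21*0 + 1 = 1.
  i=1: a_1=2, p_1 = 2*21 + 1 = 43, q_1 = 2*1 + 0 = 2.
Check: 43^2 - 462*2^2 = 1849 - 1848 = 1, so (x, y) = (43, 2) solves the equation, and by the theorem it is the least positive solution.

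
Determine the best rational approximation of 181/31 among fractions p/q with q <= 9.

35/6

Expand x = 181/31 as a continued fraction with the Euclidean algorithm:
  181 = 5*31 + 26, so a_0 = 5.
  31 = 1*26 + 5, so a_1 = 1.
  26 = 5*5 + 1, so a_2 = 5.
  5 = 5*1 + 0, so a_3 = 5.
so x = [5; 1, 5, 5].
Convergents (p_i = a_i*p_{i-1} + p_{i-2}, q_i = a_i*q_{i-1} + q_{i-2} with p_{-2}=0, p_{-1}=1, q_{-2}=1, q_{-1}=0), until the denominator exceeds 9:
  i=0: a_0=5, p_0 = 5*1 + 0 = 5, q_0 = 5*0 + 1 = 1.
  i=1: a_1=1, p_1 = 1*5 + 1 = 6, q_1 = 1*1 + 0 = 1.
  i=2: a_2=5, p_2 = 5*6 + 5 = 35, q_2 = 5*1 + 1 = 6.
  i=3: a_3=5, p_3 = 5*35 + 6 = 181, q_3 = 5*6 + 1 = 31.
q_3 = 31 > 9, so the last convergent with denominator <= 9 is p_2/q_2 = 35/6.
The closest fraction with denominator <= 9 is either p_2/q_2 or the intermediate fraction (k*p_2 + p_1)/(k*q_2 + q_1) with the largest k >= 1 whose denominator stays <= 9; these approach x as k grows, and every other convergent or intermediate fraction in range is farther away.
Largest k: floor((9 - q_1)/q_2) = floor((9 - 1)/6) = 1.
That gives (1*35 + 6)/(1*6 + 1) = 41/7.
Compare the errors: |x - 35/6| = |181*6 - 35*31|/(31*6) = 1/186, and |x - 41/7| = |181*7 - 41*31|/(31*7) = 4/217.
Cross-multiplying, 1*217 = 217 < 744 = 4*186, so 1/186 is smaller: the convergent 35/6 is closer to x than 41/7.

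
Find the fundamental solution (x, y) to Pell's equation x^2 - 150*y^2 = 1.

First expand sqrt(150) as a continued fraction. With x_i = (sqrt(150) + m_i)/d_i and (m_0, d_0) = (0, 1): a_0 = floor(sqrt(150)) = 12, since 12^2 = 144 <= 150 < 169 = 13^2.
Iterate m_{i+1} = d_i*a_i - m_i, d_{i+1} = (150 - m_{i+1}^2)/d_i, a_{i+1} = floor((a_0 + m_{i+1})/d_{i+1}):
  m_1 = 1*12 - 0 = 12, d_1 = (150 - 12^2)/1 = 6/1 = 6, a_1 = floor((12 + 12)/6) = 4.
  m_2 = 6*4 - 12 = 12, d_2 = (150 - 12^2)/6 = 6/6 = 1, a_2 = floor((12 + 12)/1) = 24.
  m_3 = 1*24 - 12 = 12, d_3 = (150 - 12^2)/1 = 6/1 = 6: (m_3, d_3) = (m_1, d_1) = (12, 6), so from here the quotients repeat a_1, a_2; the period length is 2.
So sqrt(150) = [12; (4, 24)] with period length k = 2.
k is even, so the fundamental solution of x^2 - 150y^2 = 1 is (p_{k-1}, q_{k-1}) = (p_1, q_1); compute convergents through index 1.
Convergents (p_i = a_i*p_{i-1} + p_{i-2}, q_i = a_i*q_{i-1} + q_{i-2} with p_{-2}=0, p_{-1}=1, q_{-2}=1, q_{-1}=0):
  i=0: a_0=12, p_0 = 12*1 + 0 = 12, q_0 = 12*0 + 1 = 1.
  i=1: a_1=4, p_1 = 4*12 + 1 = 49, q_1 = 4*1 + 0 = 4.
Check: 49^2 - 150*4^2 = 2401 - 2400 = 1, so (x, y) = (49, 4) solves the equation, and by the theorem it is the least positive solution.

(x, y) = (49, 4)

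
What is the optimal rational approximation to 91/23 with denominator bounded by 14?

55/14

Expand x = 91/23 as a continued fraction with the Euclidean algorithm:
  91 = 3*23 + 22, so a_0 = 3.
  23 = 1*22 + 1, so a_1 = 1.
  22 = 22*1 + 0, so a_2 = 22.
so x = [3; 1, 22].
Convergents (p_i = a_i*p_{i-1} + p_{i-2}, q_i = a_i*q_{i-1} + q_{i-2} with p_{-2}=0, p_{-1}=1, q_{-2}=1, q_{-1}=0), until the denominator exceeds 14:
  i=0: a_0=3, p_0 = 3*1 + 0 = 3, q_0 = 3*0 + 1 = 1.
  i=1: a_1=1, p_1 = 1*3 + 1 = 4, q_1 = 1*1 + 0 = 1.
  i=2: a_2=22, p_2 = 22*4 + 3 = 91, q_2 = 22*1 + 1 = 23.
q_2 = 23 > 14, so the last convergent with denominator <= 14 is p_1/q_1 = 4/1.
The closest fraction with denominator <= 14 is either p_1/q_1 or the intermediate fraction (k*p_1 + p_0)/(k*q_1 + q_0) with the largest k >= 1 whose denominator stays <= 14; these approach x as k grows, and every other convergent or intermediate fraction in range is farther away.
Largest k: floor((14 - q_0)/q_1) = floor((14 - 1)/1) = 13.
That gives (13*4 + 3)/(13*1 + 1) = 55/14.
Compare the errors: |x - 4/1| = |91*1 - 4*23|/(23*1) = 1/23, and |x - 55/14| = |91*14 - 55*23|/(23*14) = 9/322.
Cross-multiplying, 9*23 = 207 < 322 = 1*322, so 9/322 is smaller: the intermediate fraction 55/14 is closer to x than 4/1.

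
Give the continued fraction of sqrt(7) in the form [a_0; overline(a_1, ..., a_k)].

[2; overline(1, 1, 1, 4)]

Write x_i = (sqrt(7) + m_i)/d_i with (m_0, d_0) = (0, 1). a_0 = floor(sqrt(7)) = 2, since 2^2 = 4 <= 7 < 9 = 3^2.
Iterate m_{i+1} = d_i*a_i - m_i, d_{i+1} = (7 - m_{i+1}^2)/d_i, a_{i+1} = floor((a_0 + m_{i+1})/d_{i+1}):
  m_1 = 1*2 - 0 = 2, d_1 = (7 - 2^2)/1 = 3/1 = 3, a_1 = floor((2 + 2)/3) = 1.
  m_2 = 3*1 - 2 = 1, d_2 = (7 - 1^2)/3 = 6/3 = 2, a_2 = floor((2 + 1)/2) = 1.
  m_3 = 2*1 - 1 = 1, d_3 = (7 - 1^2)/2 = 6/2 = 3, a_3 = floor((2 + 1)/3) = 1.
  m_4 = 3*1 - 1 = 2, d_4 = (7 - 2^2)/3 = 3/3 = 1, a_4 = floor((2 + 2)/1) = 4.
  m_5 = 1*4 - 2 = 2, d_5 = (7 - 2^2)/1 = 3/1 = 3: (m_5, d_5) = (m_1, d_1) = (2, 3), so from here the quotients repeat a_1, ..., a_4; the period length is 4.
Hence the expansion of sqrt(7) is a_0 = 2 followed by the repeating block 1, 1, 1, 4 (period 4).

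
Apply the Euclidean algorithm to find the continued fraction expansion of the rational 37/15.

Run the Euclidean algorithm on 37 and 15; the successive quotients are the partial quotients a_0, a_1, ... (each step inverts the fractional part left over by the previous one):
  37 = 2*15 + 7, so a_0 = 2.
  15 = 2*7 + 1, so a_1 = 2.
  7 = 7*1 + 0, so a_2 = 7.
The remainder reaches 0 after 3 divisions, so the expansion has 3 partial quotients, read off in order.

[2; 2, 7]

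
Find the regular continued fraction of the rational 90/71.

[1; 3, 1, 2, 1, 4]

Run the Euclidean algorithm on 90 and 71; the successive quotients are the partial quotients a_0, a_1, ... (each step inverts the fractional part left over by the previous one):
  90 = 1*71 + 19, so a_0 = 1.
  71 = 3*19 + 14, so a_1 = 3.
  19 = 1*14 + 5, so a_2 = 1.
  14 = 2*5 + 4, so a_3 = 2.
  5 = 1*4 + 1, so a_4 = 1.
  4 = 4*1 + 0, so a_5 = 4.
The remainder reaches 0 after 6 divisions, so the expansion has 6 partial quotients, read off in order.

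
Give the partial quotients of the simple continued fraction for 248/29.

Run the Euclidean algorithm on 248 and 29; the successive quotients are the partial quotients a_0, a_1, ... (each step inverts the fractional part left over by the previous one):
  248 = 8*29 + 16, so a_0 = 8.
  29 = 1*16 + 13, so a_1 = 1.
  16 = 1*13 + 3, so a_2 = 1.
  13 = 4*3 + 1, so a_3 = 4.
  3 = 3*1 + 0, so a_4 = 3.
The remainder reaches 0 after 5 divisions, so the expansion has 5 partial quotients, read off in order.

[8; 1, 1, 4, 3]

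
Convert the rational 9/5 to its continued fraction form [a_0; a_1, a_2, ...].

[1; 1, 4]

Run the Euclidean algorithm on 9 and 5; the successive quotients are the partial quotients a_0, a_1, ... (each step inverts the fractional part left over by the previous one):
  9 = 1*5 + 4, so a_0 = 1.
  5 = 1*4 + 1, so a_1 = 1.
  4 = 4*1 + 0, so a_2 = 4.
The remainder reaches 0 after 3 divisions, so the expansion has 3 partial quotients, read off in order.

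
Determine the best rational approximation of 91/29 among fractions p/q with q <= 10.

22/7

Expand x = 91/29 as a continued fraction with the Euclidean algorithm:
  91 = 3*29 + 4, so a_0 = 3.
  29 = 7*4 + 1, so a_1 = 7.
  4 = 4*1 + 0, so a_2 = 4.
so x = [3; 7, 4].
Convergents (p_i = a_i*p_{i-1} + p_{i-2}, q_i = a_i*q_{i-1} + q_{i-2} with p_{-2}=0, p_{-1}=1, q_{-2}=1, q_{-1}=0), until the denominator exceeds 10:
  i=0: a_0=3, p_0 = 3*1 + 0 = 3, q_0 = 3*0 + 1 = 1.
  i=1: a_1=7, p_1 = 7*3 + 1 = 22, q_1 = 7*1 + 0 = 7.
  i=2: a_2=4, p_2 = 4*22 + 3 = 91, q_2 = 4*7 + 1 = 29.
q_2 = 29 > 10, so the last convergent with denominator <= 10 is p_1/q_1 = 22/7.
The closest fraction with denominator <= 10 is either p_1/q_1 or the intermediate fraction (k*p_1 + p_0)/(k*q_1 + q_0) with the largest k >= 1 whose denominator stays <= 10; these approach x as k grows, and every other convergent or intermediate fraction in range is farther away.
Largest k: floor((10 - q_0)/q_1) = floor((10 - 1)/7) = 1.
That gives (1*22 + 3)/(1*7 + 1) = 25/8.
Compare the errors: |x - 22/7| = |91*7 - 22*29|/(29*7) = 1/203, and |x - 25/8| = |91*8 - 25*29|/(29*8) = 3/232.
Cross-multiplying, 1*232 = 232 < 609 = 3*203, so 1/203 is smaller: the convergent 22/7 is closer to x than 25/8.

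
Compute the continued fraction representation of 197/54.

Run the Euclidean algorithm on 197 and 54; the successive quotients are the partial quotients a_0, a_1, ... (each step inverts the fractional part left over by the previous one):
  197 = 3*54 + 35, so a_0 = 3.
  54 = 1*35 + 19, so a_1 = 1.
  35 = 1*19 + 16, so a_2 = 1.
  19 = 1*16 + 3, so a_3 = 1.
  16 = 5*3 + 1, so a_4 = 5.
  3 = 3*1 + 0, so a_5 = 3.
The remainder reaches 0 after 6 divisions, so the expansion has 6 partial quotients, read off in order.

[3; 1, 1, 1, 5, 3]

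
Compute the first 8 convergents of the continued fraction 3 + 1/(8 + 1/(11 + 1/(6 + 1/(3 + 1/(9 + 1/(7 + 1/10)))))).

Using the convergent recurrence p_i = a_i*p_{i-1} + p_{i-2}, q_i = a_i*q_{i-1} + q_{i-2} with p_{-2}=0, p_{-1}=1, q_{-2}=1, q_{-1}=0:
  i=0: a_0=3, p_0 = 3*1 + 0 = 3, q_0 = 3*0 + 1 = 1.
  i=1: a_1=8, p_1 = 8*3 + 1 = 25, q_1 = 8*1 + 0 = 8.
  i=2: a_2=11, p_2 = 11*25 + 3 = 278, q_2 = 11*8 + 1 = 89.
  i=3: a_3=6, p_3 = 6*278 + 25 = 1693, q_3 = 6*89 + 8 = 542.
  i=4: a_4=3, p_4 = 3*1693 + 278 = 5357, q_4 = 3*542 + 89 = 1715.
  i=5: a_5=9, p_5 = 9*5357 + 1693 = 49906, q_5 = 9*1715 + 542 = 15977.
  i=6: a_6=7, p_6 = 7*49906 + 5357 = 354699, q_6 = 7*15977 + 1715 = 113554.
  i=7: a_7=10, p_7 = 10*354699 + 49906 = 3596896, q_7 = 10*113554 + 15977 = 1151517.

3/1, 25/8, 278/89, 1693/542, 5357/1715, 49906/15977, 354699/113554, 3596896/1151517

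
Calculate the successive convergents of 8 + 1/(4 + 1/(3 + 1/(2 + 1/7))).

8/1, 33/4, 107/13, 247/30, 1836/223

Using the convergent recurrence p_i = a_i*p_{i-1} + p_{i-2}, q_i = a_i*q_{i-1} + q_{i-2} with p_{-2}=0, p_{-1}=1, q_{-2}=1, q_{-1}=0:
  i=0: a_0=8, p_0 = 8*1 + 0 = 8, q_0 = 8*0 + 1 = 1.
  i=1: a_1=4, p_1 = 4*8 + 1 = 33, q_1 = 4*1 + 0 = 4.
  i=2: a_2=3, p_2 = 3*33 + 8 = 107, q_2 = 3*4 + 1 = 13.
  i=3: a_3=2, p_3 = 2*107 + 33 = 247, q_3 = 2*13 + 4 = 30.
  i=4: a_4=7, p_4 = 7*247 + 107 = 1836, q_4 = 7*30 + 13 = 223.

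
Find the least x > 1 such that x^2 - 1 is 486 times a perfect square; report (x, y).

(x, y) = (485, 22)

First expand sqrt(486) as a continued fraction. With x_i = (sqrt(486) + m_i)/d_i and (m_0, d_0) = (0, 1): a_0 = floor(sqrt(486)) = 22, since 22^2 = 484 <= 486 < 529 = 23^2.
Iterate m_{i+1} = d_i*a_i - m_i, d_{i+1} = (486 - m_{i+1}^2)/d_i, a_{i+1} = floor((a_0 + m_{i+1})/d_{i+1}):
  m_1 = 1*22 - 0 = 22, d_1 = (486 - 22^2)/1 = 2/1 = 2, a_1 = floor((22 + 22)/2) = 22.
  m_2 = 2*22 - 22 = 22, d_2 = (486 - 22^2)/2 = 2/2 = 1, a_2 = floor((22 + 22)/1) = 44.
  m_3 = 1*44 - 22 = 22, d_3 = (486 - 22^2)/1 = 2/1 = 2: (m_3, d_3) = (m_1, d_1) = (22, 2), so from here the quotients repeat a_1, a_2; the period length is 2.
So sqrt(486) = [22; (22, 44)] with period length k = 2.
k is even, so the fundamental solution of x^2 - 486y^2 = 1 is (p_{k-1}, q_{k-1}) = (p_1, q_1); compute convergents through index 1.
Convergents (p_i = a_i*p_{i-1} + p_{i-2}, q_i = a_i*q_{i-1} + q_{i-2} with p_{-2}=0, p_{-1}=1, q_{-2}=1, q_{-1}=0):
  i=0: a_0=22, p_0 = 22*1 + 0 = 22, q_0 = 22*0 + 1 = 1.
  i=1: a_1=22, p_1 = 22*22 + 1 = 485, q_1 = 22*1 + 0 = 22.
Check: 485^2 - 486*22^2 = 235225 - 235224 = 1, so (x, y) = (485, 22) solves the equation, and by the theorem it is the least positive solution.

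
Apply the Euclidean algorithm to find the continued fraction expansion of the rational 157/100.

[1; 1, 1, 3, 14]

Run the Euclidean algorithm on 157 and 100; the successive quotients are the partial quotients a_0, a_1, ... (each step inverts the fractional part left over by the previous one):
  157 = 1*100 + 57, so a_0 = 1.
  100 = 1*57 + 43, so a_1 = 1.
  57 = 1*43 + 14, so a_2 = 1.
  43 = 3*14 + 1, so a_3 = 3.
  14 = 14*1 + 0, so a_4 = 14.
The remainder reaches 0 after 5 divisions, so the expansion has 5 partial quotients, read off in order.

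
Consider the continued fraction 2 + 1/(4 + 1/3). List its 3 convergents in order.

2/1, 9/4, 29/13

Using the convergent recurrence p_i = a_i*p_{i-1} + p_{i-2}, q_i = a_i*q_{i-1} + q_{i-2} with p_{-2}=0, p_{-1}=1, q_{-2}=1, q_{-1}=0:
  i=0: a_0=2, p_0 = 2*1 + 0 = 2, q_0 = 2*0 + 1 = 1.
  i=1: a_1=4, p_1 = 4*2 + 1 = 9, q_1 = 4*1 + 0 = 4.
  i=2: a_2=3, p_2 = 3*9 + 2 = 29, q_2 = 3*4 + 1 = 13.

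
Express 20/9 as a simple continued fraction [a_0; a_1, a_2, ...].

Run the Euclidean algorithm on 20 and 9; the successive quotients are the partial quotients a_0, a_1, ... (each step inverts the fractional part left over by the previous one):
  20 = 2*9 + 2, so a_0 = 2.
  9 = 4*2 + 1, so a_1 = 4.
  2 = 2*1 + 0, so a_2 = 2.
The remainder reaches 0 after 3 divisions, so the expansion has 3 partial quotients, read off in order.

[2; 4, 2]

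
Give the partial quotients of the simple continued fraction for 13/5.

Run the Euclidean algorithm on 13 and 5; the successive quotients are the partial quotients a_0, a_1, ... (each step inverts the fractional part left over by the previous one):
  13 = 2*5 + 3, so a_0 = 2.
  5 = 1*3 + 2, so a_1 = 1.
  3 = 1*2 + 1, so a_2 = 1.
  2 = 2*1 + 0, so a_3 = 2.
The remainder reaches 0 after 4 divisions, so the expansion has 4 partial quotients, read off in order.

[2; 1, 1, 2]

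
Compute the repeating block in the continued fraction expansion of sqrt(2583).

Write x_i = (sqrt(2583) + m_i)/d_i with (m_0, d_0) = (0, 1). a_0 = floor(sqrt(2583)) = 50, since 50^2 = 2500 <= 2583 < 2601 = 51^2.
Iterate m_{i+1} = d_i*a_i - m_i, d_{i+1} = (2583 - m_{i+1}^2)/d_i, a_{i+1} = floor((a_0 + m_{i+1})/d_{i+1}):
  m_1 = 1*50 - 0 = 50, d_1 = (2583 - 50^2)/1 = 83/1 = 83, a_1 = floor((50 + 50)/83) = 1.
  m_2 = 83*1 - 50 = 33, d_2 = (2583 - 33^2)/83 = 1494/83 = 18, a_2 = floor((50 + 33)/18) = 4.
  m_3 = 18*4 - 33 = 39, d_3 = (2583 - 39^2)/18 = 1062/18 = 59, a_3 = floor((50 + 39)/59) = 1.
  m_4 = 59*1 - 39 = 20, d_4 = (2583 - 20^2)/59 = 2183/59 = 37, a_4 = floor((50 + 20)/37) = 1.
  m_5 = 37*1 - 20 = 17, d_5 = (2583 - 17^2)/37 = 2294/37 = 62, a_5 = floor((50 + 17)/62) = 1.
  m_6 = 62*1 - 17 = 45, d_6 = (2583 - 45^2)/62 = 558/62 = 9, a_6 = floor((50 + 45)/9) = 10.
  m_7 = 9*10 - 45 = 45, d_7 = (2583 - 45^2)/9 = 558/9 = 62, a_7 = floor((50 + 45)/62) = 1.
  m_8 = 62*1 - 45 = 17, d_8 = (2583 - 17^2)/62 = 2294/62 = 37, a_8 = floor((50 + 17)/37) = 1.
  m_9 = 37*1 - 17 = 20, d_9 = (2583 - 20^2)/37 = 2183/37 = 59, a_9 = floor((50 + 20)/59) = 1.
  m_10 = 59*1 - 20 = 39, d_10 = (2583 - 39^2)/59 = 1062/59 = 18, a_10 = floor((50 + 39)/18) = 4.
  m_11 = 18*4 - 39 = 33, d_11 = (2583 - 33^2)/18 = 1494/18 = 83, a_11 = floor((50 + 33)/83) = 1.
  m_12 = 83*1 - 33 = 50, d_12 = (2583 - 50^2)/83 = 83/83 = 1, a_12 = floor((50 + 50)/1) = 100.
  m_13 = 1*100 - 50 = 50, d_13 = (2583 - 50^2)/1 = 83/1 = 83: (m_13, d_13) = (m_1, d_1) = (50, 83), so from here the quotients repeat a_1, ..., a_12; the period length is 12.
Hence the expansion of sqrt(2583) is a_0 = 50 followed by the repeating block 1, 4, 1, 1, 1, 10, 1, 1, 1, 4, 1, 100 (period 12).

[50; (1, 4, 1, 1, 1, 10, 1, 1, 1, 4, 1, 100)]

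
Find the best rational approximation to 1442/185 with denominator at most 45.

304/39

Expand x = 1442/185 as a continued fraction with the Euclidean algorithm:
  1442 = 7*185 + 147, so a_0 = 7.
  185 = 1*147 + 38, so a_1 = 1.
  147 = 3*38 + 33, so a_2 = 3.
  38 = 1*33 + 5, so a_3 = 1.
  33 = 6*5 + 3, so a_4 = 6.
  5 = 1*3 + 2, so a_5 = 1.
  3 = 1*2 + 1, so a_6 = 1.
  2 = 2*1 + 0, so a_7 = 2.
so x = [7; 1, 3, 1, 6, 1, 1, 2].
Convergents (p_i = a_i*p_{i-1} + p_{i-2}, q_i = a_i*q_{i-1} + q_{i-2} with p_{-2}=0, p_{-1}=1, q_{-2}=1, q_{-1}=0), until the denominator exceeds 45:
  i=0: a_0=7, p_0 = 7*1 + 0 = 7, q_0 = 7*0 + 1 = 1.
  i=1: a_1=1, p_1 = 1*7 + 1 = 8, q_1 = 1*1 + 0 = 1.
  i=2: a_2=3, p_2 = 3*8 + 7 = 31, q_2 = 3*1 + 1 = 4.
  i=3: a_3=1, p_3 = 1*31 + 8 = 39, q_3 = 1*4 + 1 = 5.
  i=4: a_4=6, p_4 = 6*39 + 31 = 265, q_4 = 6*5 + 4 = 34.
  i=5: a_5=1, p_5 = 1*265 + 39 = 304, q_5 = 1*34 + 5 = 39.
  i=6: a_6=1, p_6 = 1*304 + 265 = 569, q_6 = 1*39 + 34 = 73.
q_6 = 73 > 45, so the last convergent with denominator <= 45 is p_5/q_5 = 304/39.
The closest fraction with denominator <= 45 is either p_5/q_5 or the intermediate fraction (k*p_5 + p_4)/(k*q_5 + q_4) with the largest k >= 1 whose denominator stays <= 45; these approach x as k grows, and every other convergent or intermediate fraction in range is farther away.
Largest k: floor((45 - q_4)/q_5) = floor((45 - 34)/39) = 0.
Since k = 0, no intermediate fraction beyond p_5/q_5 has denominator <= 45, so the convergent 304/39 is the closest (its error is |1442*39 - 304*185|/(185*39) = 2/7215).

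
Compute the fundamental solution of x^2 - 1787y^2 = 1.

First expand sqrt(1787) as a continued fraction. With x_i = (sqrt(1787) + m_i)/d_i and (m_0, d_0) = (0, 1): a_0 = floor(sqrt(1787)) = 42, since 42^2 = 1764 <= 1787 < 1849 = 43^2.
Iterate m_{i+1} = d_i*a_i - m_i, d_{i+1} = (1787 - m_{i+1}^2)/d_i, a_{i+1} = floor((a_0 + m_{i+1})/d_{i+1}):
  m_1 = 1*42 - 0 = 42, d_1 = (1787 - 42^2)/1 = 23/1 = 23, a_1 = floor((42 + 42)/23) = 3.
  m_2 = 23*3 - 42 = 27, d_2 = (1787 - 27^2)/23 = 1058/23 = 46, a_2 = floor((42 + 27)/46) = 1.
  m_3 = 46*1 - 27 = 19, d_3 = (1787 - 19^2)/46 = 1426/46 = 31, a_3 = floor((42 + 19)/31) = 1.
  m_4 = 31*1 - 19 = 12, d_4 = (1787 - 12^2)/31 = 1643/31 = 53, a_4 = floor((42 + 12)/53) = 1.
  m_5 = 53*1 - 12 = 41, d_5 = (1787 - 41^2)/53 = 106/53 = 2, a_5 = floor((42 + 41)/2) = 41.
  m_6 = 2*41 - 41 = 41, d_6 = (1787 - 41^2)/2 = 106/2 = 53, a_6 = floor((42 + 41)/53) = 1.
  m_7 = 53*1 - 41 = 12, d_7 = (1787 - 12^2)/53 = 1643/53 = 31, a_7 = floor((42 + 12)/31) = 1.
  m_8 = 31*1 - 12 = 19, d_8 = (1787 - 19^2)/31 = 1426/31 = 46, a_8 = floor((42 + 19)/46) = 1.
  m_9 = 46*1 - 19 = 27, d_9 = (1787 - 27^2)/46 = 1058/46 = 23, a_9 = floor((42 + 27)/23) = 3.
  m_10 = 23*3 - 27 = 42, d_10 = (1787 - 42^2)/23 = 23/23 = 1, a_10 = floor((42 + 42)/1) = 84.
  m_11 = 1*84 - 42 = 42, d_11 = (1787 - 42^2)/1 = 23/1 = 23: (m_11, d_11) = (m_1, d_1) = (42, 23), so from here the quotients repeat a_1, ..., a_10; the period length is 10.
So sqrt(1787) = [42; (3, 1, 1, 1, 41, 1, 1, 1, 3, 84)] with period length k = 10.
k is even, so the fundamental solution of x^2 - 1787y^2 = 1 is (p_{k-1}, q_{k-1}) = (p_9, q_9); compute convergents through index 9.
Convergents (p_i = a_i*p_{i-1} + p_{i-2}, q_i = a_i*q_{i-1} + q_{i-2} with p_{-2}=0, p_{-1}=1, q_{-2}=1, q_{-1}=0):
  i=0: a_0=42, p_0 = 42*1 + 0 = 42, q_0 = 42*0 + 1 = 1.
  i=1: a_1=3, p_1 = 3*42 + 1 = 127, q_1 = 3*1 + 0 = 3.
  i=2: a_2=1, p_2 = 1*127 + 42 = 169, q_2 = 1*3 + 1 = 4.
  i=3: a_3=1, p_3 = 1*169 + 127 = 296, q_3 = 1*4 + 3 = 7.
  i=4: a_4=1, p_4 = 1*296 + 169 = 465, q_4 = 1*7 + 4 = 11.
  i=5: a_5=41, p_5 = 41*465 + 296 = 19361, q_5 = 41*11 + 7 = 458.
  i=6: a_6=1, p_6 = 1*19361 + 465 = 19826, q_6 = 1*458 + 11 = 469.
  i=7: a_7=1, p_7 = 1*19826 + 19361 = 39187, q_7 = 1*469 + 458 = 927.
  i=8: a_8=1, p_8 = 1*39187 + 19826 = 59013, q_8 = 1*927 + 469 = 1396.
  i=9: a_9=3, p_9 = 3*59013 + 39187 = 216226, q_9 = 3*1396 + 927 = 5115.
Check: 216226^2 - 1787*5115^2 = 46753683076 - 46753683075 = 1, so (x, y) = (216226, 5115) solves the equation, and by the theorem it is the least positive solution.

(x, y) = (216226, 5115)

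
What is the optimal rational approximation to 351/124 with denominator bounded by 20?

17/6

Expand x = 351/124 as a continued fraction with the Euclidean algorithm:
  351 = 2*124 + 103, so a_0 = 2.
  124 = 1*103 + 21, so a_1 = 1.
  103 = 4*21 + 19, so a_2 = 4.
  21 = 1*19 + 2, so a_3 = 1.
  19 = 9*2 + 1, so a_4 = 9.
  2 = 2*1 + 0, so a_5 = 2.
so x = [2; 1, 4, 1, 9, 2].
Convergents (p_i = a_i*p_{i-1} + p_{i-2}, q_i = a_i*q_{i-1} + q_{i-2} with p_{-2}=0, p_{-1}=1, q_{-2}=1, q_{-1}=0), until the denominator exceeds 20:
  i=0: a_0=2, p_0 = 2*1 + 0 = 2, q_0 = 2*0 + 1 = 1.
  i=1: a_1=1, p_1 = 1*2 + 1 = 3, q_1 = 1*1 + 0 = 1.
  i=2: a_2=4, p_2 = 4*3 + 2 = 14, q_2 = 4*1 + 1 = 5.
  i=3: a_3=1, p_3 = 1*14 + 3 = 17, q_3 = 1*5 + 1 = 6.
  i=4: a_4=9, p_4 = 9*17 + 14 = 167, q_4 = 9*6 + 5 = 59.
q_4 = 59 > 20, so the last convergent with denominator <= 20 is p_3/q_3 = 17/6.
The closest fraction with denominator <= 20 is either p_3/q_3 or the intermediate fraction (k*p_3 + p_2)/(k*q_3 + q_2) with the largest k >= 1 whose denominator stays <= 20; these approach x as k grows, and every other convergent or intermediate fraction in range is farther away.
Largest k: floor((20 - q_2)/q_3) = floor((20 - 5)/6) = 2.
That gives (2*17 + 14)/(2*6 + 5) = 48/17.
Compare the errors: |x - 17/6| = |351*6 - 17*124|/(124*6) = 2/744, and |x - 48/17| = |351*17 - 48*124|/(124*17) = 15/2108.
Cross-multiplying, 2*2108 = 4216 < 11160 = 15*744, so 2/744 is smaller: the convergent 17/6 is closer to x than 48/17.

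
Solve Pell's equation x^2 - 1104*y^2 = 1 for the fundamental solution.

(x, y) = (7775, 234)

First expand sqrt(1104) as a continued fraction. With x_i = (sqrt(1104) + m_i)/d_i and (m_0, d_0) = (0, 1): a_0 = floor(sqrt(1104)) = 33, since 33^2 = 1089 <= 1104 < 1156 = 34^2.
Iterate m_{i+1} = d_i*a_i - m_i, d_{i+1} = (1104 - m_{i+1}^2)/d_i, a_{i+1} = floor((a_0 + m_{i+1})/d_{i+1}):
  m_1 = 1*33 - 0 = 33, d_1 = (1104 - 33^2)/1 = 15/1 = 15, a_1 = floor((33 + 33)/15) = 4.
  m_2 = 15*4 - 33 = 27, d_2 = (1104 - 27^2)/15 = 375/15 = 25, a_2 = floor((33 + 27)/25) = 2.
  m_3 = 25*2 - 27 = 23, d_3 = (1104 - 23^2)/25 = 575/25 = 23, a_3 = floor((33 + 23)/23) = 2.
  m_4 = 23*2 - 23 = 23, d_4 = (1104 - 23^2)/23 = 575/23 = 25, a_4 = floor((33 + 23)/25) = 2.
  m_5 = 25*2 - 23 = 27, d_5 = (1104 - 27^2)/25 = 375/25 = 15, a_5 = floor((33 + 27)/15) = 4.
  m_6 = 15*4 - 27 = 33, d_6 = (1104 - 33^2)/15 = 15/15 = 1, a_6 = floor((33 + 33)/1) = 66.
  m_7 = 1*66 - 33 = 33, d_7 = (1104 - 33^2)/1 = 15/1 = 15: (m_7, d_7) = (m_1, d_1) = (33, 15), so from here the quotients repeat a_1, ..., a_6; the period length is 6.
So sqrt(1104) = [33; (4, 2, 2, 2, 4, 66)] with period length k = 6.
k is even, so the fundamental solution of x^2 - 1104y^2 = 1 is (p_{k-1}, q_{k-1}) = (p_5, q_5); compute convergents through index 5.
Convergents (p_i = a_i*p_{i-1} + p_{i-2}, q_i = a_i*q_{i-1} + q_{i-2} with p_{-2}=0, p_{-1}=1, q_{-2}=1, q_{-1}=0):
  i=0: a_0=33, p_0 = 33*1 + 0 = 33, q_0 = 33*0 + 1 = 1.
  i=1: a_1=4, p_1 = 4*33 + 1 = 133, q_1 = 4*1 + 0 = 4.
  i=2: a_2=2, p_2 = 2*133 + 33 = 299, q_2 = 2*4 + 1 = 9.
  i=3: a_3=2, p_3 = 2*299 + 133 = 731, q_3 = 2*9 + 4 = 22.
  i=4: a_4=2, p_4 = 2*731 + 299 = 1761, q_4 = 2*22 + 9 = 53.
  i=5: a_5=4, p_5 = 4*1761 + 731 = 7775, q_5 = 4*53 + 22 = 234.
Check: 7775^2 - 1104*234^2 = 60450625 - 60450624 = 1, so (x, y) = (7775, 234) solves the equation, and by the theorem it is the least positive solution.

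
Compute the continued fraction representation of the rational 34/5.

Run the Euclidean algorithm on 34 and 5; the successive quotients are the partial quotients a_0, a_1, ... (each step inverts the fractional part left over by the previous one):
  34 = 6*5 + 4, so a_0 = 6.
  5 = 1*4 + 1, so a_1 = 1.
  4 = 4*1 + 0, so a_2 = 4.
The remainder reaches 0 after 3 divisions, so the expansion has 3 partial quotients, read off in order.

[6; 1, 4]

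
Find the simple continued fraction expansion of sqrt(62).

[7; (1, 6, 1, 14)]

Write x_i = (sqrt(62) + m_i)/d_i with (m_0, d_0) = (0, 1). a_0 = floor(sqrt(62)) = 7, since 7^2 = 49 <= 62 < 64 = 8^2.
Iterate m_{i+1} = d_i*a_i - m_i, d_{i+1} = (62 - m_{i+1}^2)/d_i, a_{i+1} = floor((a_0 + m_{i+1})/d_{i+1}):
  m_1 = 1*7 - 0 = 7, d_1 = (62 - 7^2)/1 = 13/1 = 13, a_1 = floor((7 + 7)/13) = 1.
  m_2 = 13*1 - 7 = 6, d_2 = (62 - 6^2)/13 = 26/13 = 2, a_2 = floor((7 + 6)/2) = 6.
  m_3 = 2*6 - 6 = 6, d_3 = (62 - 6^2)/2 = 26/2 = 13, a_3 = floor((7 + 6)/13) = 1.
  m_4 = 13*1 - 6 = 7, d_4 = (62 - 7^2)/13 = 13/13 = 1, a_4 = floor((7 + 7)/1) = 14.
  m_5 = 1*14 - 7 = 7, d_5 = (62 - 7^2)/1 = 13/1 = 13: (m_5, d_5) = (m_1, d_1) = (7, 13), so from here the quotients repeat a_1, ..., a_4; the period length is 4.
Hence the expansion of sqrt(62) is a_0 = 7 followed by the repeating block 1, 6, 1, 14 (period 4).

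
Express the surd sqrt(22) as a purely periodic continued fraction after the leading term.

[4; (1, 2, 4, 2, 1, 8)]

Write x_i = (sqrt(22) + m_i)/d_i with (m_0, d_0) = (0, 1). a_0 = floor(sqrt(22)) = 4, since 4^2 = 16 <= 22 < 25 = 5^2.
Iterate m_{i+1} = d_i*a_i - m_i, d_{i+1} = (22 - m_{i+1}^2)/d_i, a_{i+1} = floor((a_0 + m_{i+1})/d_{i+1}):
  m_1 = 1*4 - 0 = 4, d_1 = (22 - 4^2)/1 = 6/1 = 6, a_1 = floor((4 + 4)/6) = 1.
  m_2 = 6*1 - 4 = 2, d_2 = (22 - 2^2)/6 = 18/6 = 3, a_2 = floor((4 + 2)/3) = 2.
  m_3 = 3*2 - 2 = 4, d_3 = (22 - 4^2)/3 = 6/3 = 2, a_3 = floor((4 + 4)/2) = 4.
  m_4 = 2*4 - 4 = 4, d_4 = (22 - 4^2)/2 = 6/2 = 3, a_4 = floor((4 + 4)/3) = 2.
  m_5 = 3*2 - 4 = 2, d_5 = (22 - 2^2)/3 = 18/3 = 6, a_5 = floor((4 + 2)/6) = 1.
  m_6 = 6*1 - 2 = 4, d_6 = (22 - 4^2)/6 = 6/6 = 1, a_6 = floor((4 + 4)/1) = 8.
  m_7 = 1*8 - 4 = 4, d_7 = (22 - 4^2)/1 = 6/1 = 6: (m_7, d_7) = (m_1, d_1) = (4, 6), so from here the quotients repeat a_1, ..., a_6; the period length is 6.
Hence the expansion of sqrt(22) is a_0 = 4 followed by the repeating block 1, 2, 4, 2, 1, 8 (period 6).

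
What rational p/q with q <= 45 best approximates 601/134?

Expand x = 601/134 as a continued fraction with the Euclidean algorithm:
  601 = 4*134 + 65, so a_0 = 4.
  134 = 2*65 + 4, so a_1 = 2.
  65 = 16*4 + 1, so a_2 = 16.
  4 = 4*1 + 0, so a_3 = 4.
so x = [4; 2, 16, 4].
Convergents (p_i = a_i*p_{i-1} + p_{i-2}, q_i = a_i*q_{i-1} + q_{i-2} with p_{-2}=0, p_{-1}=1, q_{-2}=1, q_{-1}=0), until the denominator exceeds 45:
  i=0: a_0=4, p_0 = 4*1 + 0 = 4, q_0 = 4*0 + 1 = 1.
  i=1: a_1=2, p_1 = 2*4 + 1 = 9, q_1 = 2*1 + 0 = 2.
  i=2: a_2=16, p_2 = 16*9 + 4 = 148, q_2 = 16*2 + 1 = 33.
  i=3: a_3=4, p_3 = 4*148 + 9 = 601, q_3 = 4*33 + 2 = 134.
q_3 = 134 > 45, so the last convergent with denominator <= 45 is p_2/q_2 = 148/33.
The closest fraction with denominator <= 45 is either p_2/q_2 or the intermediate fraction (k*p_2 + p_1)/(k*q_2 + q_1) with the largest k >= 1 whose denominator stays <= 45; these approach x as k grows, and every other convergent or intermediate fraction in range is farther away.
Largest k: floor((45 - q_1)/q_2) = floor((45 - 2)/33) = 1.
That gives (1*148 + 9)/(1*33 + 2) = 157/35.
Compare the errors: |x - 148/33| = |601*33 - 148*134|/(134*33) = 1/4422, and |x - 157/35| = |601*35 - 157*134|/(134*35) = 3/4690.
Cross-multiplying, 1*4690 = 4690 < 13266 = 3*4422, so 1/4422 is smaller: the convergent 148/33 is closer to x than 157/35.

148/33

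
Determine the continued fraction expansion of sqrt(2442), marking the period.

Write x_i = (sqrt(2442) + m_i)/d_i with (m_0, d_0) = (0, 1). a_0 = floor(sqrt(2442)) = 49, since 49^2 = 2401 <= 2442 < 2500 = 50^2.
Iterate m_{i+1} = d_i*a_i - m_i, d_{i+1} = (2442 - m_{i+1}^2)/d_i, a_{i+1} = floor((a_0 + m_{i+1})/d_{i+1}):
  m_1 = 1*49 - 0 = 49, d_1 = (2442 - 49^2)/1 = 41/1 = 41, a_1 = floor((49 + 49)/41) = 2.
  m_2 = 41*2 - 49 = 33, d_2 = (2442 - 33^2)/41 = 1353/41 = 33, a_2 = floor((49 + 33)/33) = 2.
  m_3 = 33*2 - 33 = 33, d_3 = (2442 - 33^2)/33 = 1353/33 = 41, a_3 = floor((49 + 33)/41) = 2.
  m_4 = 41*2 - 33 = 49, d_4 = (2442 - 49^2)/41 = 41/41 = 1, a_4 = floor((49 + 49)/1) = 98.
  m_5 = 1*98 - 49 = 49, d_5 = (2442 - 49^2)/1 = 41/1 = 41: (m_5, d_5) = (m_1, d_1) = (49, 41), so from here the quotients repeat a_1, ..., a_4; the period length is 4.
Hence the expansion of sqrt(2442) is a_0 = 49 followed by the repeating block 2, 2, 2, 98 (period 4).

[49; (2, 2, 2, 98)]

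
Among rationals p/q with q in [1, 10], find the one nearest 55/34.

Expand x = 55/34 as a continued fraction with the Euclidean algorithm:
  55 = 1*34 + 21, so a_0 = 1.
  34 = 1*21 + 13, so a_1 = 1.
  21 = 1*13 + 8, so a_2 = 1.
  13 = 1*8 + 5, so a_3 = 1.
  8 = 1*5 + 3, so a_4 = 1.
  5 = 1*3 + 2, so a_5 = 1.
  3 = 1*2 + 1, so a_6 = 1.
  2 = 2*1 + 0, so a_7 = 2.
so x = [1; 1, 1, 1, 1, 1, 1, 2].
Convergents (p_i = a_i*p_{i-1} + p_{i-2}, q_i = a_i*q_{i-1} + q_{i-2} with p_{-2}=0, p_{-1}=1, q_{-2}=1, q_{-1}=0), until the denominator exceeds 10:
  i=0: a_0=1, p_0 = 1*1 + 0 = 1, q_0 = 1*0 + 1 = 1.
  i=1: a_1=1, p_1 = 1*1 + 1 = 2, q_1 = 1*1 + 0 = 1.
  i=2: a_2=1, p_2 = 1*2 + 1 = 3, q_2 = 1*1 + 1 = 2.
  i=3: a_3=1, p_3 = 1*3 + 2 = 5, q_3 = 1*2 + 1 = 3.
  i=4: a_4=1, p_4 = 1*5 + 3 = 8, q_4 = 1*3 + 2 = 5.
  i=5: a_5=1, p_5 = 1*8 + 5 = 13, q_5 = 1*5 + 3 = 8.
  i=6: a_6=1, p_6 = 1*13 + 8 = 21, q_6 = 1*8 + 5 = 13.
q_6 = 13 > 10, so the last convergent with denominator <= 10 is p_5/q_5 = 13/8.
The closest fraction with denominator <= 10 is either p_5/q_5 or the intermediate fraction (k*p_5 + p_4)/(k*q_5 + q_4) with the largest k >= 1 whose denominator stays <= 10; these approach x as k grows, and every other convergent or intermediate fraction in range is farther away.
Largest k: floor((10 - q_4)/q_5) = floor((10 - 5)/8) = 0.
Since k = 0, no intermediate fraction beyond p_5/q_5 has denominator <= 10, so the convergent 13/8 is the closest (its error is |55*8 - 13*34|/(34*8) = 2/272).

13/8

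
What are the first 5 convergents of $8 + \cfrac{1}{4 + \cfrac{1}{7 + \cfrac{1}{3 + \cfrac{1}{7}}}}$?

Using the convergent recurrence p_i = a_i*p_{i-1} + p_{i-2}, q_i = a_i*q_{i-1} + q_{i-2} with p_{-2}=0, p_{-1}=1, q_{-2}=1, q_{-1}=0:
  i=0: a_0=8, p_0 = 8*1 + 0 = 8, q_0 = 8*0 + 1 = 1.
  i=1: a_1=4, p_1 = 4*8 + 1 = 33, q_1 = 4*1 + 0 = 4.
  i=2: a_2=7, p_2 = 7*33 + 8 = 239, q_2 = 7*4 + 1 = 29.
  i=3: a_3=3, p_3 = 3*239 + 33 = 750, q_3 = 3*29 + 4 = 91.
  i=4: a_4=7, p_4 = 7*750 + 239 = 5489, q_4 = 7*91 + 29 = 666.

8/1, 33/4, 239/29, 750/91, 5489/666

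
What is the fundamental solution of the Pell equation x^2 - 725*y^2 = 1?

(x, y) = (9801, 364)

First expand sqrt(725) as a continued fraction. With x_i = (sqrt(725) + m_i)/d_i and (m_0, d_0) = (0, 1): a_0 = floor(sqrt(725)) = 26, since 26^2 = 676 <= 725 < 729 = 27^2.
Iterate m_{i+1} = d_i*a_i - m_i, d_{i+1} = (725 - m_{i+1}^2)/d_i, a_{i+1} = floor((a_0 + m_{i+1})/d_{i+1}):
  m_1 = 1*26 - 0 = 26, d_1 = (725 - 26^2)/1 = 49/1 = 49, a_1 = floor((26 + 26)/49) = 1.
  m_2 = 49*1 - 26 = 23, d_2 = (725 - 23^2)/49 = 196/49 = 4, a_2 = floor((26 + 23)/4) = 12.
  m_3 = 4*12 - 23 = 25, d_3 = (725 - 25^2)/4 = 100/4 = 25, a_3 = floor((26 + 25)/25) = 2.
  m_4 = 25*2 - 25 = 25, d_4 = (725 - 25^2)/25 = 100/25 = 4, a_4 = floor((26 + 25)/4) = 12.
  m_5 = 4*12 - 25 = 23, d_5 = (725 - 23^2)/4 = 196/4 = 49, a_5 = floor((26 + 23)/49) = 1.
  m_6 = 49*1 - 23 = 26, d_6 = (725 - 26^2)/49 = 49/49 = 1, a_6 = floor((26 + 26)/1) = 52.
  m_7 = 1*52 - 26 = 26, d_7 = (725 - 26^2)/1 = 49/1 = 49: (m_7, d_7) = (m_1, d_1) = (26, 49), so from here the quotients repeat a_1, ..., a_6; the period length is 6.
So sqrt(725) = [26; (1, 12, 2, 12, 1, 52)] with period length k = 6.
k is even, so the fundamental solution of x^2 - 725y^2 = 1 is (p_{k-1}, q_{k-1}) = (p_5, q_5); compute convergents through index 5.
Convergents (p_i = a_i*p_{i-1} + p_{i-2}, q_i = a_i*q_{i-1} + q_{i-2} with p_{-2}=0, p_{-1}=1, q_{-2}=1, q_{-1}=0):
  i=0: a_0=26, p_0 = 26*1 + 0 = 26, q_0 = 26*0 + 1 = 1.
  i=1: a_1=1, p_1 = 1*26 + 1 = 27, q_1 = 1*1 + 0 = 1.
  i=2: a_2=12, p_2 = 12*27 + 26 = 350, q_2 = 12*1 + 1 = 13.
  i=3: a_3=2, p_3 = 2*350 + 27 = 727, q_3 = 2*13 + 1 = 27.
  i=4: a_4=12, p_4 = 12*727 + 350 = 9074, q_4 = 12*27 + 13 = 337.
  i=5: a_5=1, p_5 = 1*9074 + 727 = 9801, q_5 = 1*337 + 27 = 364.
Check: 9801^2 - 725*364^2 = 96059601 - 96059600 = 1, so (x, y) = (9801, 364) solves the equation, and by the theorem it is the least positive solution.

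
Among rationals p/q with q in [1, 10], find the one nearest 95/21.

Expand x = 95/21 as a continued fraction with the Euclidean algorithm:
  95 = 4*21 + 11, so a_0 = 4.
  21 = 1*11 + 10, so a_1 = 1.
  11 = 1*10 + 1, so a_2 = 1.
  10 = 10*1 + 0, so a_3 = 10.
so x = [4; 1, 1, 10].
Convergents (p_i = a_i*p_{i-1} + p_{i-2}, q_i = a_i*q_{i-1} + q_{i-2} with p_{-2}=0, p_{-1}=1, q_{-2}=1, q_{-1}=0), until the denominator exceeds 10:
  i=0: a_0=4, p_0 = 4*1 + 0 = 4, q_0 = 4*0 + 1 = 1.
  i=1: a_1=1, p_1 = 1*4 + 1 = 5, q_1 = 1*1 + 0 = 1.
  i=2: a_2=1, p_2 = 1*5 + 4 = 9, q_2 = 1*1 + 1 = 2.
  i=3: a_3=10, p_3 = 10*9 + 5 = 95, q_3 = 10*2 + 1 = 21.
q_3 = 21 > 10, so the last convergent with denominator <= 10 is p_2/q_2 = 9/2.
The closest fraction with denominator <= 10 is either p_2/q_2 or the intermediate fraction (k*p_2 + p_1)/(k*q_2 + q_1) with the largest k >= 1 whose denominator stays <= 10; these approach x as k grows, and every other convergent or intermediate fraction in range is farther away.
Largest k: floor((10 - q_1)/q_2) = floor((10 - 1)/2) = 4.
That gives (4*9 + 5)/(4*2 + 1) = 41/9.
Compare the errors: |x - 9/2| = |95*2 - 9*21|/(21*2) = 1/42, and |x - 41/9| = |95*9 - 41*21|/(21*9) = 6/189.
Cross-multiplying, 1*189 = 189 < 252 = 6*42, so 1/42 is smaller: the convergent 9/2 is closer to x than 41/9.

9/2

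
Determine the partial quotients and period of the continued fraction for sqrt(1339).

Write x_i = (sqrt(1339) + m_i)/d_i with (m_0, d_0) = (0, 1). a_0 = floor(sqrt(1339)) = 36, since 36^2 = 1296 <= 1339 < 1369 = 37^2.
Iterate m_{i+1} = d_i*a_i - m_i, d_{i+1} = (1339 - m_{i+1}^2)/d_i, a_{i+1} = floor((a_0 + m_{i+1})/d_{i+1}):
  m_1 = 1*36 - 0 = 36, d_1 = (1339 - 36^2)/1 = 43/1 = 43, a_1 = floor((36 + 36)/43) = 1.
  m_2 = 43*1 - 36 = 7, d_2 = (1339 - 7^2)/43 = 1290/43 = 30, a_2 = floor((36 + 7)/30) = 1.
  m_3 = 30*1 - 7 = 23, d_3 = (1339 - 23^2)/30 = 810/30 = 27, a_3 = floor((36 + 23)/27) = 2.
  m_4 = 27*2 - 23 = 31, d_4 = (1339 - 31^2)/27 = 378/27 = 14, a_4 = floor((36 + 31)/14) = 4.
  m_5 = 14*4 - 31 = 25, d_5 = (1339 - 25^2)/14 = 714/14 = 51, a_5 = floor((36 + 25)/51) = 1.
  m_6 = 51*1 - 25 = 26, d_6 = (1339 - 26^2)/51 = 663/51 = 13, a_6 = floor((36 + 26)/13) = 4.
  m_7 = 13*4 - 26 = 26, d_7 = (1339 - 26^2)/13 = 663/13 = 51, a_7 = floor((36 + 26)/51) = 1.
  m_8 = 51*1 - 26 = 25, d_8 = (1339 - 25^2)/51 = 714/51 = 14, a_8 = floor((36 + 25)/14) = 4.
  m_9 = 14*4 - 25 = 31, d_9 = (1339 - 31^2)/14 = 378/14 = 27, a_9 = floor((36 + 31)/27) = 2.
  m_10 = 27*2 - 31 = 23, d_10 = (1339 - 23^2)/27 = 810/27 = 30, a_10 = floor((36 + 23)/30) = 1.
  m_11 = 30*1 - 23 = 7, d_11 = (1339 - 7^2)/30 = 1290/30 = 43, a_11 = floor((36 + 7)/43) = 1.
  m_12 = 43*1 - 7 = 36, d_12 = (1339 - 36^2)/43 = 43/43 = 1, a_12 = floor((36 + 36)/1) = 72.
  m_13 = 1*72 - 36 = 36, d_13 = (1339 - 36^2)/1 = 43/1 = 43: (m_13, d_13) = (m_1, d_1) = (36, 43), so from here the quotients repeat a_1, ..., a_12; the period length is 12.
Hence the expansion of sqrt(1339) is a_0 = 36 followed by the repeating block 1, 1, 2, 4, 1, 4, 1, 4, 2, 1, 1, 72 (period 12).

[36; (1, 1, 2, 4, 1, 4, 1, 4, 2, 1, 1, 72)]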